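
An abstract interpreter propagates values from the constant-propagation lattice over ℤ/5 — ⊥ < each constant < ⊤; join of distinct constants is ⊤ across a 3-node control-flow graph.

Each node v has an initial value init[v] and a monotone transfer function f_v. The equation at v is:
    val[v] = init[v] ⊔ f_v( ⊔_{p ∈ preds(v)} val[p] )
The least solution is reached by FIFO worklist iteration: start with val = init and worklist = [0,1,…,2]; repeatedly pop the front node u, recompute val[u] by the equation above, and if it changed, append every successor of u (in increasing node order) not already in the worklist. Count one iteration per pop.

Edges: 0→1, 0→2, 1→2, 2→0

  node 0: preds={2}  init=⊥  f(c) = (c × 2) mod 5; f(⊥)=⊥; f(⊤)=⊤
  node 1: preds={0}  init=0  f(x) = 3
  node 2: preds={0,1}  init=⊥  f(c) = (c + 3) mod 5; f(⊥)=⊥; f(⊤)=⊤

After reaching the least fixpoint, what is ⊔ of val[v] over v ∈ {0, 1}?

⊤

Iteration log — 6 steps:
  step 1. node 0  ⊔preds=⊥  new=⊥  stable
  step 2. node 1  ⊔preds=⊥  new=⊤  old=0  +wl: 
  step 3. node 2  ⊔preds=⊤  new=⊤  old=⊥  +wl: 0
  step 4. node 0  ⊔preds=⊤  new=⊤  old=⊥  +wl: 1,2
  step 5. node 1  ⊔preds=⊤  new=⊤  stable
  step 6. node 2  ⊔preds=⊤  new=⊤  stable

Least fixpoint reached:
  node 0: ⊤
  node 1: ⊤
  node 2: ⊤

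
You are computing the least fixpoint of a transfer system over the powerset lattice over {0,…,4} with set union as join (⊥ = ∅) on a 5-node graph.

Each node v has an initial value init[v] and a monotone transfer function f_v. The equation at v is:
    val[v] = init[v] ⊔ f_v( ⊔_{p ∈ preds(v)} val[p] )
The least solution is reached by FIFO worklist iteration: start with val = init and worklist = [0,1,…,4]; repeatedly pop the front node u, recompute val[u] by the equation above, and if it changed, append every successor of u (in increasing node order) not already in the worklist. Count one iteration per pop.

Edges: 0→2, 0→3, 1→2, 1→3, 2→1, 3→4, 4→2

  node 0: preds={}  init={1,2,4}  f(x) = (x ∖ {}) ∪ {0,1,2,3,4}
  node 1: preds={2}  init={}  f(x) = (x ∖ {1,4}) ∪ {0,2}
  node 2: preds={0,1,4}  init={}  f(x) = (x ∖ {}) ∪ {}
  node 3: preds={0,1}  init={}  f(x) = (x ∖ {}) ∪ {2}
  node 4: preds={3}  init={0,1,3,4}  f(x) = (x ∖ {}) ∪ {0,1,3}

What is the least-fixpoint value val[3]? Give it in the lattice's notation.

Iteration log — 8 steps:
  step 1. node 0  ⊔preds={}  new={0,1,2,3,4}  old={1,2,4}  +wl: 
  step 2. node 1  ⊔preds={}  new={0,2}  old={}  +wl: 
  step 3. node 2  ⊔preds={0,1,2,3,4}  new={0,1,2,3,4}  old={}  +wl: 1
  step 4. node 3  ⊔preds={0,1,2,3,4}  new={0,1,2,3,4}  old={}  +wl: 
  step 5. node 4  ⊔preds={0,1,2,3,4}  new={0,1,2,3,4}  old={0,1,3,4}  +wl: 2
  step 6. node 1  ⊔preds={0,1,2,3,4}  new={0,2,3}  old={0,2}  +wl: 3
  step 7. node 2  ⊔preds={0,1,2,3,4}  new={0,1,2,3,4}  stable
  step 8. node 3  ⊔preds={0,1,2,3,4}  new={0,1,2,3,4}  stable

Least fixpoint reached:
  node 0: {0,1,2,3,4}
  node 1: {0,2,3}
  node 2: {0,1,2,3,4}
  node 3: {0,1,2,3,4}
  node 4: {0,1,2,3,4}

{0,1,2,3,4}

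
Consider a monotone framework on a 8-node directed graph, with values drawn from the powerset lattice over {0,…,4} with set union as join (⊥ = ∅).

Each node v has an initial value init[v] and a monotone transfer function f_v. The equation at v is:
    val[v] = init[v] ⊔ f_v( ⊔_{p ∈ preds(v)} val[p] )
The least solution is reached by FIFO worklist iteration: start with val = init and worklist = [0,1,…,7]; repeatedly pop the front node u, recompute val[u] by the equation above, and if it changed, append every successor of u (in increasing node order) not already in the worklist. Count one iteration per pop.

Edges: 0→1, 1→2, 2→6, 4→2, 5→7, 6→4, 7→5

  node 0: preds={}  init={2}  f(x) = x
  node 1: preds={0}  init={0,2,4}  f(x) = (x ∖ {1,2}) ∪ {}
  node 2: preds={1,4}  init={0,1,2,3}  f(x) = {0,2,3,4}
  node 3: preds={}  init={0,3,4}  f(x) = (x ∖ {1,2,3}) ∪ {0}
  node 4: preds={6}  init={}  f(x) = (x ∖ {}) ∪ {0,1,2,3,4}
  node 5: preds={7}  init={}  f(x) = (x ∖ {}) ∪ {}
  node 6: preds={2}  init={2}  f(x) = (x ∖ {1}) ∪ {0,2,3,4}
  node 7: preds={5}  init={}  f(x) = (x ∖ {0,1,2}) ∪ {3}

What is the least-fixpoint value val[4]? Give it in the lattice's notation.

{0,1,2,3,4}

Trace (12 dequeues):
  [1] u=0 | in {} | out {2} | ==
  [2] u=1 | in {2} | out {0,2,4} | ==
  [3] u=2 | in {0,2,4} | out {0,1,2,3,4} | prev {0,1,2,3} | push {}
  [4] u=3 | in {} | out {0,3,4} | ==
  [5] u=4 | in {2} | out {0,1,2,3,4} | prev {} | push {2}
  [6] u=5 | in {} | out {} | ==
  [7] u=6 | in {0,1,2,3,4} | out {0,2,3,4} | prev {2} | push {4}
  [8] u=7 | in {} | out {3} | prev {} | push {5}
  [9] u=2 | in {0,1,2,3,4} | out {0,1,2,3,4} | ==
  [10] u=4 | in {0,2,3,4} | out {0,1,2,3,4} | ==
  [11] u=5 | in {3} | out {3} | prev {} | push {7}
  [12] u=7 | in {3} | out {3} | ==

Converged values:
  [0] {2}
  [1] {0,2,4}
  [2] {0,1,2,3,4}
  [3] {0,3,4}
  [4] {0,1,2,3,4}
  [5] {3}
  [6] {0,2,3,4}
  [7] {3}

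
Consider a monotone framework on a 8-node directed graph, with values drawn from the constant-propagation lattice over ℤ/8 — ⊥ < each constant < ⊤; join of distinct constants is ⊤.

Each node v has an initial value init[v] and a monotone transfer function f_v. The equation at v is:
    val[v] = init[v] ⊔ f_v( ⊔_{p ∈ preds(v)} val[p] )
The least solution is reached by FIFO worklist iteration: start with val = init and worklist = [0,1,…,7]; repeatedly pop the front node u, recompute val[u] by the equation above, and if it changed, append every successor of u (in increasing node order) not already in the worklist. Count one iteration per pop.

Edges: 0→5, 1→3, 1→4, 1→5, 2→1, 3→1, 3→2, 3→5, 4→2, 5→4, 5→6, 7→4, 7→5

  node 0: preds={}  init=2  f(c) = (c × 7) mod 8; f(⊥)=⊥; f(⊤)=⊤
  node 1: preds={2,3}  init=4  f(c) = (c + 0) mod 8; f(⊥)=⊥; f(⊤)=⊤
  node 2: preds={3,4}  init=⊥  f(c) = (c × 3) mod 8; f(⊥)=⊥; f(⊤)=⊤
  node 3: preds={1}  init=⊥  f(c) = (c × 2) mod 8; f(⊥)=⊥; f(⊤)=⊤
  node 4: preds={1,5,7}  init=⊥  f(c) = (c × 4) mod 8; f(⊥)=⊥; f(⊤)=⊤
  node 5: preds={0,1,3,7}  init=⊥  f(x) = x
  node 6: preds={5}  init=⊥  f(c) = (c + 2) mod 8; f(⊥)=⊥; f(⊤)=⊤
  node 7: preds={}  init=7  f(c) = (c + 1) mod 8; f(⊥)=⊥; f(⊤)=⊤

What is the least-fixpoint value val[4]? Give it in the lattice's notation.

Iteration log — 15 steps:
  step 1. node 0  ⊔preds=⊥  new=2  stable
  step 2. node 1  ⊔preds=⊥  new=4  stable
  step 3. node 2  ⊔preds=⊥  new=⊥  stable
  step 4. node 3  ⊔preds=4  new=0  old=⊥  +wl: 1,2
  step 5. node 4  ⊔preds=⊤  new=⊤  old=⊥  +wl: 
  step 6. node 5  ⊔preds=⊤  new=⊤  old=⊥  +wl: 4
  step 7. node 6  ⊔preds=⊤  new=⊤  old=⊥  +wl: 
  step 8. node 7  ⊔preds=⊥  new=7  stable
  step 9. node 1  ⊔preds=0  new=⊤  old=4  +wl: 3,5
  step 10. node 2  ⊔preds=⊤  new=⊤  old=⊥  +wl: 1
  step 11. node 4  ⊔preds=⊤  new=⊤  stable
  step 12. node 3  ⊔preds=⊤  new=⊤  old=0  +wl: 2
  step 13. node 5  ⊔preds=⊤  new=⊤  stable
  step 14. node 1  ⊔preds=⊤  new=⊤  stable
  step 15. node 2  ⊔preds=⊤  new=⊤  stable

Least fixpoint reached:
  node 0: 2
  node 1: ⊤
  node 2: ⊤
  node 3: ⊤
  node 4: ⊤
  node 5: ⊤
  node 6: ⊤
  node 7: 7

⊤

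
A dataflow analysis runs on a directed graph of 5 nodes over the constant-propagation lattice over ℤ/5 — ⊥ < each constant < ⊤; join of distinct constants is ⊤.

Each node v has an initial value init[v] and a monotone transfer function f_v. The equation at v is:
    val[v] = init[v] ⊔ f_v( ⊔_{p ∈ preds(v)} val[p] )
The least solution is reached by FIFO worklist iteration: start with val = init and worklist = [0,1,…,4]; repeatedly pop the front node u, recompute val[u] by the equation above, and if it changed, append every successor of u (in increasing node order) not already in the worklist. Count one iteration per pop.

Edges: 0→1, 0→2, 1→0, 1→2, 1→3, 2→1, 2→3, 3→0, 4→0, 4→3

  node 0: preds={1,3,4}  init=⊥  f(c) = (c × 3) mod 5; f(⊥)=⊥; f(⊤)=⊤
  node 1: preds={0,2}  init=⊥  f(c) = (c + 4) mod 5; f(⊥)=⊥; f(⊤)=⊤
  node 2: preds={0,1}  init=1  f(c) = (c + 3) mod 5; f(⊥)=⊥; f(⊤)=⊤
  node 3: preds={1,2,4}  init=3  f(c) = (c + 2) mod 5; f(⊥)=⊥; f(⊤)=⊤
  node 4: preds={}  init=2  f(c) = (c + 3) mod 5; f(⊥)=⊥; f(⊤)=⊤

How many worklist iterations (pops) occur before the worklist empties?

Worklist (7 pops):
  #1 pop 0: in=⊤ → ⊤ (was ⊥); enqueue []
  #2 pop 1: in=⊤ → ⊤ (was ⊥); enqueue [0]
  #3 pop 2: in=⊤ → ⊤ (was 1); enqueue [1]
  #4 pop 3: in=⊤ → ⊤ (was 3); enqueue []
  #5 pop 4: in=⊥ → 2 (no change)
  #6 pop 0: in=⊤ → ⊤ (no change)
  #7 pop 1: in=⊤ → ⊤ (no change)

Fixpoint:
  val[0] = ⊤
  val[1] = ⊤
  val[2] = ⊤
  val[3] = ⊤
  val[4] = 2

7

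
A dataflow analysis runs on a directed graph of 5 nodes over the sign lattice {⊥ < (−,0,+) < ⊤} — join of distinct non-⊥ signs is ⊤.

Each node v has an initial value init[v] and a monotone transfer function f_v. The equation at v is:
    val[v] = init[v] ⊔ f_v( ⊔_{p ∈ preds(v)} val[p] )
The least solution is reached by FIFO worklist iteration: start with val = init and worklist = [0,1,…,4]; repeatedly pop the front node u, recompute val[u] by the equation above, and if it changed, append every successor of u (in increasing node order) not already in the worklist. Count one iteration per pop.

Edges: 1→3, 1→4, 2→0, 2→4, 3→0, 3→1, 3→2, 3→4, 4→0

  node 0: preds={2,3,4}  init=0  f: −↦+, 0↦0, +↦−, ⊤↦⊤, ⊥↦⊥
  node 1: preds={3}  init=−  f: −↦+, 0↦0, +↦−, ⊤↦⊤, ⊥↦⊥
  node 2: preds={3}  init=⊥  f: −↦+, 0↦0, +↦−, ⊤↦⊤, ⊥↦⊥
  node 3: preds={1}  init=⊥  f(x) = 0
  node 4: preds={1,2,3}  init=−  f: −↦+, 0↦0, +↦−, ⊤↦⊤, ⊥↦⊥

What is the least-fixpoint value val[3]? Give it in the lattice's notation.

0

Worklist (11 pops):
  #1 pop 0: in=− → ⊤ (was 0); enqueue []
  #2 pop 1: in=⊥ → − (no change)
  #3 pop 2: in=⊥ → ⊥ (no change)
  #4 pop 3: in=− → 0 (was ⊥); enqueue [0,1,2]
  #5 pop 4: in=⊤ → ⊤ (was −); enqueue []
  #6 pop 0: in=⊤ → ⊤ (no change)
  #7 pop 1: in=0 → ⊤ (was −); enqueue [3,4]
  #8 pop 2: in=0 → 0 (was ⊥); enqueue [0]
  #9 pop 3: in=⊤ → 0 (no change)
  #10 pop 4: in=⊤ → ⊤ (no change)
  #11 pop 0: in=⊤ → ⊤ (no change)

Fixpoint:
  val[0] = ⊤
  val[1] = ⊤
  val[2] = 0
  val[3] = 0
  val[4] = ⊤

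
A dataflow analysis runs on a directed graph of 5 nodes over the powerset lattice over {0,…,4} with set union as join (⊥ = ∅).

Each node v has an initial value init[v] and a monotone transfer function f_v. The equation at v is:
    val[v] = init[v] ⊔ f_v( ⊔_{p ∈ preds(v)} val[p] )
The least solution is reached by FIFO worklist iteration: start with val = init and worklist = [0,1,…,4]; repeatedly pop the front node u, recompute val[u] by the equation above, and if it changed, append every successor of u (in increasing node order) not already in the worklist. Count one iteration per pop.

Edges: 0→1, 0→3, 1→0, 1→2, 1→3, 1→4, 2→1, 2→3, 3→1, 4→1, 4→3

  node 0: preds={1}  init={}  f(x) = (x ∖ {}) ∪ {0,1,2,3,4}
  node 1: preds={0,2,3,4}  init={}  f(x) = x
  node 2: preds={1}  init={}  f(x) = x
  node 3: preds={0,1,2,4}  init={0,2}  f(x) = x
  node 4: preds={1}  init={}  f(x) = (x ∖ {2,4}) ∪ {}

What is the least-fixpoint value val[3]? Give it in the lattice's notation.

{0,1,2,3,4}

Worklist (8 pops):
  #1 pop 0: in={} → {0,1,2,3,4} (was {}); enqueue []
  #2 pop 1: in={0,1,2,3,4} → {0,1,2,3,4} (was {}); enqueue [0]
  #3 pop 2: in={0,1,2,3,4} → {0,1,2,3,4} (was {}); enqueue [1]
  #4 pop 3: in={0,1,2,3,4} → {0,1,2,3,4} (was {0,2}); enqueue []
  #5 pop 4: in={0,1,2,3,4} → {0,1,3} (was {}); enqueue [3]
  #6 pop 0: in={0,1,2,3,4} → {0,1,2,3,4} (no change)
  #7 pop 1: in={0,1,2,3,4} → {0,1,2,3,4} (no change)
  #8 pop 3: in={0,1,2,3,4} → {0,1,2,3,4} (no change)

Fixpoint:
  val[0] = {0,1,2,3,4}
  val[1] = {0,1,2,3,4}
  val[2] = {0,1,2,3,4}
  val[3] = {0,1,2,3,4}
  val[4] = {0,1,3}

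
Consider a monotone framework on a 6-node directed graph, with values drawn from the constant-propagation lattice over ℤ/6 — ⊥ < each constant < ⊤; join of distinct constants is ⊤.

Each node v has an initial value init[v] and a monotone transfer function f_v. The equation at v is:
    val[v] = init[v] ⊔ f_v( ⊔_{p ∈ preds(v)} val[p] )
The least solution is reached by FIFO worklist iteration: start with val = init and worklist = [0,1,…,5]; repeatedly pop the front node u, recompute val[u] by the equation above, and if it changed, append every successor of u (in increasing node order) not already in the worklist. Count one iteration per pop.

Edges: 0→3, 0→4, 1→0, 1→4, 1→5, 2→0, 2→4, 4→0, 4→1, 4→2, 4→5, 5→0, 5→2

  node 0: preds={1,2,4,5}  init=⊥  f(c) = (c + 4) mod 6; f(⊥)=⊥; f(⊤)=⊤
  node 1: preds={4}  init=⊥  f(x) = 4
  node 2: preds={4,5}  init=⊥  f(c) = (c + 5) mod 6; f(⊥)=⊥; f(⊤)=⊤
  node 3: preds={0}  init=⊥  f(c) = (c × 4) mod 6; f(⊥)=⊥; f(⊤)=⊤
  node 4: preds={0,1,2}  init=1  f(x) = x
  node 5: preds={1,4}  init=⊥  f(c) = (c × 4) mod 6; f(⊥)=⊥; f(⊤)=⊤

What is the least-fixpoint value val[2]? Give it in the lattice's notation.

⊤

Worklist (12 pops):
  #1 pop 0: in=1 → 5 (was ⊥); enqueue []
  #2 pop 1: in=1 → 4 (was ⊥); enqueue [0]
  #3 pop 2: in=1 → 0 (was ⊥); enqueue []
  #4 pop 3: in=5 → 2 (was ⊥); enqueue []
  #5 pop 4: in=⊤ → ⊤ (was 1); enqueue [1,2]
  #6 pop 5: in=⊤ → ⊤ (was ⊥); enqueue []
  #7 pop 0: in=⊤ → ⊤ (was 5); enqueue [3,4]
  #8 pop 1: in=⊤ → 4 (no change)
  #9 pop 2: in=⊤ → ⊤ (was 0); enqueue [0]
  #10 pop 3: in=⊤ → ⊤ (was 2); enqueue []
  #11 pop 4: in=⊤ → ⊤ (no change)
  #12 pop 0: in=⊤ → ⊤ (no change)

Fixpoint:
  val[0] = ⊤
  val[1] = 4
  val[2] = ⊤
  val[3] = ⊤
  val[4] = ⊤
  val[5] = ⊤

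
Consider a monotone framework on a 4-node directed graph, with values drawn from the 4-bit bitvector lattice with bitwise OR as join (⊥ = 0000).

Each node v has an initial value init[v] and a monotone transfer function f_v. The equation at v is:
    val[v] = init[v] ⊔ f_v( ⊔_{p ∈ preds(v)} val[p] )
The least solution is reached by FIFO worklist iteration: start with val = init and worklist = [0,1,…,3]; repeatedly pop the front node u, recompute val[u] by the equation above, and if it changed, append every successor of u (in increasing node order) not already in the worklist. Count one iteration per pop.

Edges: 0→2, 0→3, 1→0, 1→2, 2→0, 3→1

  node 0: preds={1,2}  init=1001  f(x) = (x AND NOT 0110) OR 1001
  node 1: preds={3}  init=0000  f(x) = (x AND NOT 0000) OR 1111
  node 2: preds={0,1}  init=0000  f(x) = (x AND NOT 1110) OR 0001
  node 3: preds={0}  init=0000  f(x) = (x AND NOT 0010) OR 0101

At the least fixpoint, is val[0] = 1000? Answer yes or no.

no

Worklist (6 pops):
  #1 pop 0: in=0000 → 1001 (no change)
  #2 pop 1: in=0000 → 1111 (was 0000); enqueue [0]
  #3 pop 2: in=1111 → 0001 (was 0000); enqueue []
  #4 pop 3: in=1001 → 1101 (was 0000); enqueue [1]
  #5 pop 0: in=1111 → 1001 (no change)
  #6 pop 1: in=1101 → 1111 (no change)

Fixpoint:
  val[0] = 1001
  val[1] = 1111
  val[2] = 0001
  val[3] = 1101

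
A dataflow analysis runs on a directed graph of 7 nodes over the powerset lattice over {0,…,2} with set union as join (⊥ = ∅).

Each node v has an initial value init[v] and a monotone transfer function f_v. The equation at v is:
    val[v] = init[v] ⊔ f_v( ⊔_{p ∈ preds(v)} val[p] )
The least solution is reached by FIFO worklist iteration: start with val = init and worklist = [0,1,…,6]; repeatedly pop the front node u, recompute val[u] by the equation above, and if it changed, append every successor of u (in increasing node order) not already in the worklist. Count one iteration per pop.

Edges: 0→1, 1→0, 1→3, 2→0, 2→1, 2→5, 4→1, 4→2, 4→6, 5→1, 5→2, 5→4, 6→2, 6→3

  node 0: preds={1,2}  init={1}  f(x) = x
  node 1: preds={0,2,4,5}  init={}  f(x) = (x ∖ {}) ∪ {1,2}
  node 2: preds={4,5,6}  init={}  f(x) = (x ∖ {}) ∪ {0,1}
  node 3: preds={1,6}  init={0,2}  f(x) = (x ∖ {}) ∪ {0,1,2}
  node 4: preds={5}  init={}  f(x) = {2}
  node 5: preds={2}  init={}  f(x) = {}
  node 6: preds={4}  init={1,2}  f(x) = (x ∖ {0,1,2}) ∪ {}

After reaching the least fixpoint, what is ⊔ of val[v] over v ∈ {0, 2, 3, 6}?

{0,1,2}

Worklist (12 pops):
  #1 pop 0: in={} → {1} (no change)
  #2 pop 1: in={1} → {1,2} (was {}); enqueue [0]
  #3 pop 2: in={1,2} → {0,1,2} (was {}); enqueue [1]
  #4 pop 3: in={1,2} → {0,1,2} (was {0,2}); enqueue []
  #5 pop 4: in={} → {2} (was {}); enqueue [2]
  #6 pop 5: in={0,1,2} → {} (no change)
  #7 pop 6: in={2} → {1,2} (no change)
  #8 pop 0: in={0,1,2} → {0,1,2} (was {1}); enqueue []
  #9 pop 1: in={0,1,2} → {0,1,2} (was {1,2}); enqueue [0,3]
  #10 pop 2: in={1,2} → {0,1,2} (no change)
  #11 pop 0: in={0,1,2} → {0,1,2} (no change)
  #12 pop 3: in={0,1,2} → {0,1,2} (no change)

Fixpoint:
  val[0] = {0,1,2}
  val[1] = {0,1,2}
  val[2] = {0,1,2}
  val[3] = {0,1,2}
  val[4] = {2}
  val[5] = {}
  val[6] = {1,2}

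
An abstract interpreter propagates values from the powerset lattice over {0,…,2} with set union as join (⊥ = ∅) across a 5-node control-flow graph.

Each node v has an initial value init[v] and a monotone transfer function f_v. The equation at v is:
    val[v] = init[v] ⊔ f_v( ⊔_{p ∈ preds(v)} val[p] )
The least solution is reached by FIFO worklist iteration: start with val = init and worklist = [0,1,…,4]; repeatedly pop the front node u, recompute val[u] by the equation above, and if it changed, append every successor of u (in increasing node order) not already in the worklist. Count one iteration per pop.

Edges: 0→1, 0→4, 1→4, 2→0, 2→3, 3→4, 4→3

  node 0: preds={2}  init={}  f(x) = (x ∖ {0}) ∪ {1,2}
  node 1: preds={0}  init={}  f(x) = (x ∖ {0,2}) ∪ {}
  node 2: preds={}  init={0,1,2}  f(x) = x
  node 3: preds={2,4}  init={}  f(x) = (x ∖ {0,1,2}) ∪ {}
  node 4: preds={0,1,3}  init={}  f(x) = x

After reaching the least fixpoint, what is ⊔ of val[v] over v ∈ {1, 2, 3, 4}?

Iteration log — 6 steps:
  step 1. node 0  ⊔preds={0,1,2}  new={1,2}  old={}  +wl: 
  step 2. node 1  ⊔preds={1,2}  new={1}  old={}  +wl: 
  step 3. node 2  ⊔preds={}  new={0,1,2}  stable
  step 4. node 3  ⊔preds={0,1,2}  new={}  stable
  step 5. node 4  ⊔preds={1,2}  new={1,2}  old={}  +wl: 3
  step 6. node 3  ⊔preds={0,1,2}  new={}  stable

Least fixpoint reached:
  node 0: {1,2}
  node 1: {1}
  node 2: {0,1,2}
  node 3: {}
  node 4: {1,2}

{0,1,2}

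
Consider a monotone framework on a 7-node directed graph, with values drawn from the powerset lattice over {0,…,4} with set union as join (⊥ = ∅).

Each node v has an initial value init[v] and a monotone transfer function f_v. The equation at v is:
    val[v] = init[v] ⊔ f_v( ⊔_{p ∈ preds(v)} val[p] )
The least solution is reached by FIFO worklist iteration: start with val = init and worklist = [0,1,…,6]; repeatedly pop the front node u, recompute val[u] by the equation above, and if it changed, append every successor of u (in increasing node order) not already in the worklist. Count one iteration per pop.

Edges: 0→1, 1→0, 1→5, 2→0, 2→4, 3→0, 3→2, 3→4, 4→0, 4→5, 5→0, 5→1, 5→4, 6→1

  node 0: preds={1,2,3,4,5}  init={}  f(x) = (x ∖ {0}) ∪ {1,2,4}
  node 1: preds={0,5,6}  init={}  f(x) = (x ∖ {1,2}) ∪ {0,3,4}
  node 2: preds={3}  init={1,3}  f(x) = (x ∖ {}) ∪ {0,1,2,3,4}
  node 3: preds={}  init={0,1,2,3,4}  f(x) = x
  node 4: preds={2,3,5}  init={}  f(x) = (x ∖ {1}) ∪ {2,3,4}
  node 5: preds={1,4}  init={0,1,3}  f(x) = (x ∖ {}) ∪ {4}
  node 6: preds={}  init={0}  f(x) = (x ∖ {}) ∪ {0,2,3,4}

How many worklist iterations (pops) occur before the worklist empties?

10

Iteration log — 10 steps:
  step 1. node 0  ⊔preds={0,1,2,3,4}  new={1,2,3,4}  old={}  +wl: 
  step 2. node 1  ⊔preds={0,1,2,3,4}  new={0,3,4}  old={}  +wl: 0
  step 3. node 2  ⊔preds={0,1,2,3,4}  new={0,1,2,3,4}  old={1,3}  +wl: 
  step 4. node 3  ⊔preds={}  new={0,1,2,3,4}  stable
  step 5. node 4  ⊔preds={0,1,2,3,4}  new={0,2,3,4}  old={}  +wl: 
  step 6. node 5  ⊔preds={0,2,3,4}  new={0,1,2,3,4}  old={0,1,3}  +wl: 1,4
  step 7. node 6  ⊔preds={}  new={0,2,3,4}  old={0}  +wl: 
  step 8. node 0  ⊔preds={0,1,2,3,4}  new={1,2,3,4}  stable
  step 9. node 1  ⊔preds={0,1,2,3,4}  new={0,3,4}  stable
  step 10. node 4  ⊔preds={0,1,2,3,4}  new={0,2,3,4}  stable

Least fixpoint reached:
  node 0: {1,2,3,4}
  node 1: {0,3,4}
  node 2: {0,1,2,3,4}
  node 3: {0,1,2,3,4}
  node 4: {0,2,3,4}
  node 5: {0,1,2,3,4}
  node 6: {0,2,3,4}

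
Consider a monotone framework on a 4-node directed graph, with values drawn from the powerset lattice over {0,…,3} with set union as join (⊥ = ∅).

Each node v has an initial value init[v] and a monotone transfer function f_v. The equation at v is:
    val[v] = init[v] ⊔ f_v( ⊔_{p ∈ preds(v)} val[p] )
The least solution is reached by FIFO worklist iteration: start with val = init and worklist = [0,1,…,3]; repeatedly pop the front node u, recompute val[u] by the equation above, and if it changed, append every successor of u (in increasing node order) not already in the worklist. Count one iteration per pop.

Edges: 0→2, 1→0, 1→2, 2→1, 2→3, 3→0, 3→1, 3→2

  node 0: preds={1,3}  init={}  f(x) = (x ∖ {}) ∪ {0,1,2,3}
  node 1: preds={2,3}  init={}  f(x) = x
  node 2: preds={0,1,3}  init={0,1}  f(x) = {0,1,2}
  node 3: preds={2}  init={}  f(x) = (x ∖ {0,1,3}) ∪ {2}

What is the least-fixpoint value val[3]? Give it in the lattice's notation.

{2}

Worklist (8 pops):
  #1 pop 0: in={} → {0,1,2,3} (was {}); enqueue []
  #2 pop 1: in={0,1} → {0,1} (was {}); enqueue [0]
  #3 pop 2: in={0,1,2,3} → {0,1,2} (was {0,1}); enqueue [1]
  #4 pop 3: in={0,1,2} → {2} (was {}); enqueue [2]
  #5 pop 0: in={0,1,2} → {0,1,2,3} (no change)
  #6 pop 1: in={0,1,2} → {0,1,2} (was {0,1}); enqueue [0]
  #7 pop 2: in={0,1,2,3} → {0,1,2} (no change)
  #8 pop 0: in={0,1,2} → {0,1,2,3} (no change)

Fixpoint:
  val[0] = {0,1,2,3}
  val[1] = {0,1,2}
  val[2] = {0,1,2}
  val[3] = {2}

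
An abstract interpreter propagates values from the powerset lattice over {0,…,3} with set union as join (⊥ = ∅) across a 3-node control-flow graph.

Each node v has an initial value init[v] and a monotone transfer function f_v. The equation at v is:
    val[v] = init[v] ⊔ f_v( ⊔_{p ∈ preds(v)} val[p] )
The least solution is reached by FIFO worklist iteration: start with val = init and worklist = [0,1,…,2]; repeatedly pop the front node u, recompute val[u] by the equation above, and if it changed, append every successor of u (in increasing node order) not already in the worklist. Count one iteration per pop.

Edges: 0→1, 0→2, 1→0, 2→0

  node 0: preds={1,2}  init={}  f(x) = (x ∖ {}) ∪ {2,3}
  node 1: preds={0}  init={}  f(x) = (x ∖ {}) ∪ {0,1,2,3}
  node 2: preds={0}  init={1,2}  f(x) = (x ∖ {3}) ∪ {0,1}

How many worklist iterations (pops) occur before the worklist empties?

Trace (6 dequeues):
  [1] u=0 | in {1,2} | out {1,2,3} | prev {} | push {}
  [2] u=1 | in {1,2,3} | out {0,1,2,3} | prev {} | push {0}
  [3] u=2 | in {1,2,3} | out {0,1,2} | prev {1,2} | push {}
  [4] u=0 | in {0,1,2,3} | out {0,1,2,3} | prev {1,2,3} | push {1,2}
  [5] u=1 | in {0,1,2,3} | out {0,1,2,3} | ==
  [6] u=2 | in {0,1,2,3} | out {0,1,2} | ==

Converged values:
  [0] {0,1,2,3}
  [1] {0,1,2,3}
  [2] {0,1,2}

6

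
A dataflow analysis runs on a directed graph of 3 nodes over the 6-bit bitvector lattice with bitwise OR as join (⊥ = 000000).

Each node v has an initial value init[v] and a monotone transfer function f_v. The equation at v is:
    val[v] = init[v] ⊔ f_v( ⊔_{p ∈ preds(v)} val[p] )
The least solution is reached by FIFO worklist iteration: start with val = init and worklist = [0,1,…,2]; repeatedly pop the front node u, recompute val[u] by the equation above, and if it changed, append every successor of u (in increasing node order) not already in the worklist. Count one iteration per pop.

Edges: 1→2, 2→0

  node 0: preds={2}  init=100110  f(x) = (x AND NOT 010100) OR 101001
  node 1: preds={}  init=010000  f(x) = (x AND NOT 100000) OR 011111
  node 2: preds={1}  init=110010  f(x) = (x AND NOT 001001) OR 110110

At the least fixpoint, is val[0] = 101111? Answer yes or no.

Trace (4 dequeues):
  [1] u=0 | in 110010 | out 101111 | prev 100110 | push {}
  [2] u=1 | in 000000 | out 011111 | prev 010000 | push {}
  [3] u=2 | in 011111 | out 110110 | prev 110010 | push {0}
  [4] u=0 | in 110110 | out 101111 | ==

Converged values:
  [0] 101111
  [1] 011111
  [2] 110110

yes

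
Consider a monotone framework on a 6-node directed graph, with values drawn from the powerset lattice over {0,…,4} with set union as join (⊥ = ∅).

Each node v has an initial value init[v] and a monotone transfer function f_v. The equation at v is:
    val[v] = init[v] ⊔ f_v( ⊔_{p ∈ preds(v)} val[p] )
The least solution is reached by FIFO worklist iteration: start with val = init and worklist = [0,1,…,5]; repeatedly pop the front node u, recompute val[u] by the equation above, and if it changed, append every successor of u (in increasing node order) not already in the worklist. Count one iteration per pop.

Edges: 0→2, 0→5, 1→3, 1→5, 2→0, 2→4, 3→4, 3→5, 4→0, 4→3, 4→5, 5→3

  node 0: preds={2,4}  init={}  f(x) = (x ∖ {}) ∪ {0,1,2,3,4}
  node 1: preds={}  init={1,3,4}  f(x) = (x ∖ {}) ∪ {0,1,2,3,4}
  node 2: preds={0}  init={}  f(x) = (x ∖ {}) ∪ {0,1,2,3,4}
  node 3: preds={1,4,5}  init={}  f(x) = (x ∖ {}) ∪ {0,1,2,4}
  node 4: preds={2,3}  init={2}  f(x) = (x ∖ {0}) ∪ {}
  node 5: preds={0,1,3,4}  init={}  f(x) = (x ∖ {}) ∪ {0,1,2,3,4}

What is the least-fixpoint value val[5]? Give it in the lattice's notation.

Iteration log — 8 steps:
  step 1. node 0  ⊔preds={2}  new={0,1,2,3,4}  old={}  +wl: 
  step 2. node 1  ⊔preds={}  new={0,1,2,3,4}  old={1,3,4}  +wl: 
  step 3. node 2  ⊔preds={0,1,2,3,4}  new={0,1,2,3,4}  old={}  +wl: 0
  step 4. node 3  ⊔preds={0,1,2,3,4}  new={0,1,2,3,4}  old={}  +wl: 
  step 5. node 4  ⊔preds={0,1,2,3,4}  new={1,2,3,4}  old={2}  +wl: 3
  step 6. node 5  ⊔preds={0,1,2,3,4}  new={0,1,2,3,4}  old={}  +wl: 
  step 7. node 0  ⊔preds={0,1,2,3,4}  new={0,1,2,3,4}  stable
  step 8. node 3  ⊔preds={0,1,2,3,4}  new={0,1,2,3,4}  stable

Least fixpoint reached:
  node 0: {0,1,2,3,4}
  node 1: {0,1,2,3,4}
  node 2: {0,1,2,3,4}
  node 3: {0,1,2,3,4}
  node 4: {1,2,3,4}
  node 5: {0,1,2,3,4}

{0,1,2,3,4}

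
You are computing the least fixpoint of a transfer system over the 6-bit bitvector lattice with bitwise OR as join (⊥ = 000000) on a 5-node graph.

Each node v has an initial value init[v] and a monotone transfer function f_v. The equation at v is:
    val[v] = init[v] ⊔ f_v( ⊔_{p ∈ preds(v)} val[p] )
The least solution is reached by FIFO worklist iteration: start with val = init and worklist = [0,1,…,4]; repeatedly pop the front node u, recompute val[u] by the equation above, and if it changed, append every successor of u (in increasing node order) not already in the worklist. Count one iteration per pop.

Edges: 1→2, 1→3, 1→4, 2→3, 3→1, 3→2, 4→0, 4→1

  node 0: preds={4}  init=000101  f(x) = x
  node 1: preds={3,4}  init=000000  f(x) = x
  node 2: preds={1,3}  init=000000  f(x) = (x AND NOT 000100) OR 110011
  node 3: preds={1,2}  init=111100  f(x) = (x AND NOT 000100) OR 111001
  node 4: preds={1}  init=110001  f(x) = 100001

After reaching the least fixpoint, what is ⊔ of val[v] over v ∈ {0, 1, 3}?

111111

Worklist (9 pops):
  #1 pop 0: in=110001 → 110101 (was 000101); enqueue []
  #2 pop 1: in=111101 → 111101 (was 000000); enqueue []
  #3 pop 2: in=111101 → 111011 (was 000000); enqueue []
  #4 pop 3: in=111111 → 111111 (was 111100); enqueue [1,2]
  #5 pop 4: in=111101 → 110001 (no change)
  #6 pop 1: in=111111 → 111111 (was 111101); enqueue [3,4]
  #7 pop 2: in=111111 → 111011 (no change)
  #8 pop 3: in=111111 → 111111 (no change)
  #9 pop 4: in=111111 → 110001 (no change)

Fixpoint:
  val[0] = 110101
  val[1] = 111111
  val[2] = 111011
  val[3] = 111111
  val[4] = 110001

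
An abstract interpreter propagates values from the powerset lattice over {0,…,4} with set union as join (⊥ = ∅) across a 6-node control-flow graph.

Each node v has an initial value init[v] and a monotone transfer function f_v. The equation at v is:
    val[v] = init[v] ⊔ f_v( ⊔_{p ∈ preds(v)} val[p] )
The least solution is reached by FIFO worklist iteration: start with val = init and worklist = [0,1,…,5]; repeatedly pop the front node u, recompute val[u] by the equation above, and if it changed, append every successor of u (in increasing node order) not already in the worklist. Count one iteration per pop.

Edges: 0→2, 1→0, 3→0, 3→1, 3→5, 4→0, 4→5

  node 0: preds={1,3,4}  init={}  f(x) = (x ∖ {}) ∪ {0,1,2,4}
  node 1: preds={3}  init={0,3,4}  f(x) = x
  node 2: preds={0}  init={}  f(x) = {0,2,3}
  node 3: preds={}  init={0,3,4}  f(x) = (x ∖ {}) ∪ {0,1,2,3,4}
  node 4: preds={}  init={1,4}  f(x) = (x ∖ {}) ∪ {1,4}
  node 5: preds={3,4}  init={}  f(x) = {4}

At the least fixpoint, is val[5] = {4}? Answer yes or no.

yes

Trace (9 dequeues):
  [1] u=0 | in {0,1,3,4} | out {0,1,2,3,4} | prev {} | push {}
  [2] u=1 | in {0,3,4} | out {0,3,4} | ==
  [3] u=2 | in {0,1,2,3,4} | out {0,2,3} | prev {} | push {}
  [4] u=3 | in {} | out {0,1,2,3,4} | prev {0,3,4} | push {0,1}
  [5] u=4 | in {} | out {1,4} | ==
  [6] u=5 | in {0,1,2,3,4} | out {4} | prev {} | push {}
  [7] u=0 | in {0,1,2,3,4} | out {0,1,2,3,4} | ==
  [8] u=1 | in {0,1,2,3,4} | out {0,1,2,3,4} | prev {0,3,4} | push {0}
  [9] u=0 | in {0,1,2,3,4} | out {0,1,2,3,4} | ==

Converged values:
  [0] {0,1,2,3,4}
  [1] {0,1,2,3,4}
  [2] {0,2,3}
  [3] {0,1,2,3,4}
  [4] {1,4}
  [5] {4}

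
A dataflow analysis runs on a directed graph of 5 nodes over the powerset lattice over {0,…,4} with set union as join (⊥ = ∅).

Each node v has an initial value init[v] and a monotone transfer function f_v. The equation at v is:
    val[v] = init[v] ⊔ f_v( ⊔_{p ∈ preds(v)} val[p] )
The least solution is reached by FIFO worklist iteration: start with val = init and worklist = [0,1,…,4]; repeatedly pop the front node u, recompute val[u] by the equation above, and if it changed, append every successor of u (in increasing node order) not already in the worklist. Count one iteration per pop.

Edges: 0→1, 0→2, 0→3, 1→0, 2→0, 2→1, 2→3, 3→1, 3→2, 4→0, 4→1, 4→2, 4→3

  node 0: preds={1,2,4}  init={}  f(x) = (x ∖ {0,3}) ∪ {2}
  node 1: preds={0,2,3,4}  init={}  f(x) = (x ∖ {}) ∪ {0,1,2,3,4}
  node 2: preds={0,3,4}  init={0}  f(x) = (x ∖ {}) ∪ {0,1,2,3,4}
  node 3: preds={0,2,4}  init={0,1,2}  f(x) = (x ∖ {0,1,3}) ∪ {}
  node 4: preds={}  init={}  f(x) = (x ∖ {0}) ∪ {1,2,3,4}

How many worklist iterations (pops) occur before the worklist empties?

Trace (9 dequeues):
  [1] u=0 | in {0} | out {2} | prev {} | push {}
  [2] u=1 | in {0,1,2} | out {0,1,2,3,4} | prev {} | push {0}
  [3] u=2 | in {0,1,2} | out {0,1,2,3,4} | prev {0} | push {1}
  [4] u=3 | in {0,1,2,3,4} | out {0,1,2,4} | prev {0,1,2} | push {2}
  [5] u=4 | in {} | out {1,2,3,4} | prev {} | push {3}
  [6] u=0 | in {0,1,2,3,4} | out {1,2,4} | prev {2} | push {}
  [7] u=1 | in {0,1,2,3,4} | out {0,1,2,3,4} | ==
  [8] u=2 | in {0,1,2,3,4} | out {0,1,2,3,4} | ==
  [9] u=3 | in {0,1,2,3,4} | out {0,1,2,4} | ==

Converged values:
  [0] {1,2,4}
  [1] {0,1,2,3,4}
  [2] {0,1,2,3,4}
  [3] {0,1,2,4}
  [4] {1,2,3,4}

9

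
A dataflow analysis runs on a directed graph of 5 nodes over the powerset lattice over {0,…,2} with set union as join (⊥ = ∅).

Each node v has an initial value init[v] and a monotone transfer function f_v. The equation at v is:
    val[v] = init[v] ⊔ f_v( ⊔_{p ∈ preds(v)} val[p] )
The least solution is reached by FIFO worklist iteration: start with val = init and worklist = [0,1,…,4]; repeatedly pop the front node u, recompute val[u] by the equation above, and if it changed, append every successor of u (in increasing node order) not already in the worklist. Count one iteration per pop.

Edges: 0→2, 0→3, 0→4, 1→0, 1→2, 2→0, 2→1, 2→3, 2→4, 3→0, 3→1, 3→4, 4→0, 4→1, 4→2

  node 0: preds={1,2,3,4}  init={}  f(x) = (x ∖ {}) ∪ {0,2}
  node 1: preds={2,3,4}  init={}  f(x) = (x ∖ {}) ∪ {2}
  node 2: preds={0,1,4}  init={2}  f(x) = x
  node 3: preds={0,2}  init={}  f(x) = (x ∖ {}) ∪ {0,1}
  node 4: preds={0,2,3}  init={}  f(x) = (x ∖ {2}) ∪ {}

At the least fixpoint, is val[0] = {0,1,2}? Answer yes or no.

yes

Worklist (12 pops):
  #1 pop 0: in={2} → {0,2} (was {}); enqueue []
  #2 pop 1: in={2} → {2} (was {}); enqueue [0]
  #3 pop 2: in={0,2} → {0,2} (was {2}); enqueue [1]
  #4 pop 3: in={0,2} → {0,1,2} (was {}); enqueue []
  #5 pop 4: in={0,1,2} → {0,1} (was {}); enqueue [2]
  #6 pop 0: in={0,1,2} → {0,1,2} (was {0,2}); enqueue [3,4]
  #7 pop 1: in={0,1,2} → {0,1,2} (was {2}); enqueue [0]
  #8 pop 2: in={0,1,2} → {0,1,2} (was {0,2}); enqueue [1]
  #9 pop 3: in={0,1,2} → {0,1,2} (no change)
  #10 pop 4: in={0,1,2} → {0,1} (no change)
  #11 pop 0: in={0,1,2} → {0,1,2} (no change)
  #12 pop 1: in={0,1,2} → {0,1,2} (no change)

Fixpoint:
  val[0] = {0,1,2}
  val[1] = {0,1,2}
  val[2] = {0,1,2}
  val[3] = {0,1,2}
  val[4] = {0,1}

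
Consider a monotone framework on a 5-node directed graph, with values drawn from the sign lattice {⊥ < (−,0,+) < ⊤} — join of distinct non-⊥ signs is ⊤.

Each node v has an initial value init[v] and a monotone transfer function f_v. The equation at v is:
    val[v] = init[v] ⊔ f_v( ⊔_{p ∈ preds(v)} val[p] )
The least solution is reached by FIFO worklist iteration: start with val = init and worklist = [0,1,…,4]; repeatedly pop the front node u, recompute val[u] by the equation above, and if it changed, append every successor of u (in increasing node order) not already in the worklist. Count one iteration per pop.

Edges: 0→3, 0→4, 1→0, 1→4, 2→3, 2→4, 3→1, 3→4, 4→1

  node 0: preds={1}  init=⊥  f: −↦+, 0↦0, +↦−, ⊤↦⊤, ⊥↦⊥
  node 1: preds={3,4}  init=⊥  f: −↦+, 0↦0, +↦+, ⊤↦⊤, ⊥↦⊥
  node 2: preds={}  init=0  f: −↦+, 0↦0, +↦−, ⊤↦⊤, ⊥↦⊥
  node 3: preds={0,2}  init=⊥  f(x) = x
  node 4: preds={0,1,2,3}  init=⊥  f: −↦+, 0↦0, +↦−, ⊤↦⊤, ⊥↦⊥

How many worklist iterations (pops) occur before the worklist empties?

Worklist (9 pops):
  #1 pop 0: in=⊥ → ⊥ (no change)
  #2 pop 1: in=⊥ → ⊥ (no change)
  #3 pop 2: in=⊥ → 0 (no change)
  #4 pop 3: in=0 → 0 (was ⊥); enqueue [1]
  #5 pop 4: in=0 → 0 (was ⊥); enqueue []
  #6 pop 1: in=0 → 0 (was ⊥); enqueue [0,4]
  #7 pop 0: in=0 → 0 (was ⊥); enqueue [3]
  #8 pop 4: in=0 → 0 (no change)
  #9 pop 3: in=0 → 0 (no change)

Fixpoint:
  val[0] = 0
  val[1] = 0
  val[2] = 0
  val[3] = 0
  val[4] = 0

9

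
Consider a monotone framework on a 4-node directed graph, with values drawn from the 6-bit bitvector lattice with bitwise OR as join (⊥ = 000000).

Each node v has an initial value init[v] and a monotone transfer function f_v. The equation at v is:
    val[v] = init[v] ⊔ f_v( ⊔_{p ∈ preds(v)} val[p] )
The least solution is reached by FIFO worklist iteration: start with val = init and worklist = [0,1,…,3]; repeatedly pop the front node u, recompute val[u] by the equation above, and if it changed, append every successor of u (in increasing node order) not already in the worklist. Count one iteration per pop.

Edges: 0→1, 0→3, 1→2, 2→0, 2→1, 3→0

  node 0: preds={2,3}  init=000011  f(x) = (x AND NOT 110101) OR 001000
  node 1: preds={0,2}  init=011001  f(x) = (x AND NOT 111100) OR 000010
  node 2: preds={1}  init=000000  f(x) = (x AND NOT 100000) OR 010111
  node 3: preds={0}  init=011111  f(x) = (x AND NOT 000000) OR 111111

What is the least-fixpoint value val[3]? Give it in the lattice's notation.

Iteration log — 6 steps:
  step 1. node 0  ⊔preds=011111  new=001011  old=000011  +wl: 
  step 2. node 1  ⊔preds=001011  new=011011  old=011001  +wl: 
  step 3. node 2  ⊔preds=011011  new=011111  old=000000  +wl: 0,1
  step 4. node 3  ⊔preds=001011  new=111111  old=011111  +wl: 
  step 5. node 0  ⊔preds=111111  new=001011  stable
  step 6. node 1  ⊔preds=011111  new=011011  stable

Least fixpoint reached:
  node 0: 001011
  node 1: 011011
  node 2: 011111
  node 3: 111111

111111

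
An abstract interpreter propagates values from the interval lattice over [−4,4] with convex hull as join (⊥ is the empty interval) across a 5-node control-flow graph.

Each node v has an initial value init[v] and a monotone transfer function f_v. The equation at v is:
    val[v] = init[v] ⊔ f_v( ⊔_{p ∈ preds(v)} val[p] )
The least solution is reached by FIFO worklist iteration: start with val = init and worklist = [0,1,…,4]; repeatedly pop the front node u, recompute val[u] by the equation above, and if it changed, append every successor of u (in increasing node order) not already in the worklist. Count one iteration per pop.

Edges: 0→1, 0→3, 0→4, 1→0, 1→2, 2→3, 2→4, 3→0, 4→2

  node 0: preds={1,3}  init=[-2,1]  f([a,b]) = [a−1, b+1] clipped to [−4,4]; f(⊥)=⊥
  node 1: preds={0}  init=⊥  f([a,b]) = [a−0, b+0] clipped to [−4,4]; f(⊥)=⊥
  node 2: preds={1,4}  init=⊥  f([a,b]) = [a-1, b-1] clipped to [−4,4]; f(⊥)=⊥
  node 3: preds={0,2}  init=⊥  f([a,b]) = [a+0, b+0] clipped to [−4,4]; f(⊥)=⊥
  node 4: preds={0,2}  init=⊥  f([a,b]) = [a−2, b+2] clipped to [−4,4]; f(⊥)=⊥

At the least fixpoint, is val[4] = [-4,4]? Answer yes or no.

Worklist (22 pops):
  #1 pop 0: in=⊥ → [-2,1] (no change)
  #2 pop 1: in=[-2,1] → [-2,1] (was ⊥); enqueue [0]
  #3 pop 2: in=[-2,1] → [-3,0] (was ⊥); enqueue []
  #4 pop 3: in=[-3,1] → [-3,1] (was ⊥); enqueue []
  #5 pop 4: in=[-3,1] → [-4,3] (was ⊥); enqueue [2]
  #6 pop 0: in=[-3,1] → [-4,2] (was [-2,1]); enqueue [1,3,4]
  #7 pop 2: in=[-4,3] → [-4,2] (was [-3,0]); enqueue []
  #8 pop 1: in=[-4,2] → [-4,2] (was [-2,1]); enqueue [0,2]
  #9 pop 3: in=[-4,2] → [-4,2] (was [-3,1]); enqueue []
  #10 pop 4: in=[-4,2] → [-4,4] (was [-4,3]); enqueue []
  #11 pop 0: in=[-4,2] → [-4,3] (was [-4,2]); enqueue [1,3,4]
  #12 pop 2: in=[-4,4] → [-4,3] (was [-4,2]); enqueue []
  #13 pop 1: in=[-4,3] → [-4,3] (was [-4,2]); enqueue [0,2]
  #14 pop 3: in=[-4,3] → [-4,3] (was [-4,2]); enqueue []
  #15 pop 4: in=[-4,3] → [-4,4] (no change)
  #16 pop 0: in=[-4,3] → [-4,4] (was [-4,3]); enqueue [1,3,4]
  #17 pop 2: in=[-4,4] → [-4,3] (no change)
  #18 pop 1: in=[-4,4] → [-4,4] (was [-4,3]); enqueue [0,2]
  #19 pop 3: in=[-4,4] → [-4,4] (was [-4,3]); enqueue []
  #20 pop 4: in=[-4,4] → [-4,4] (no change)
  #21 pop 0: in=[-4,4] → [-4,4] (no change)
  #22 pop 2: in=[-4,4] → [-4,3] (no change)

Fixpoint:
  val[0] = [-4,4]
  val[1] = [-4,4]
  val[2] = [-4,3]
  val[3] = [-4,4]
  val[4] = [-4,4]

yes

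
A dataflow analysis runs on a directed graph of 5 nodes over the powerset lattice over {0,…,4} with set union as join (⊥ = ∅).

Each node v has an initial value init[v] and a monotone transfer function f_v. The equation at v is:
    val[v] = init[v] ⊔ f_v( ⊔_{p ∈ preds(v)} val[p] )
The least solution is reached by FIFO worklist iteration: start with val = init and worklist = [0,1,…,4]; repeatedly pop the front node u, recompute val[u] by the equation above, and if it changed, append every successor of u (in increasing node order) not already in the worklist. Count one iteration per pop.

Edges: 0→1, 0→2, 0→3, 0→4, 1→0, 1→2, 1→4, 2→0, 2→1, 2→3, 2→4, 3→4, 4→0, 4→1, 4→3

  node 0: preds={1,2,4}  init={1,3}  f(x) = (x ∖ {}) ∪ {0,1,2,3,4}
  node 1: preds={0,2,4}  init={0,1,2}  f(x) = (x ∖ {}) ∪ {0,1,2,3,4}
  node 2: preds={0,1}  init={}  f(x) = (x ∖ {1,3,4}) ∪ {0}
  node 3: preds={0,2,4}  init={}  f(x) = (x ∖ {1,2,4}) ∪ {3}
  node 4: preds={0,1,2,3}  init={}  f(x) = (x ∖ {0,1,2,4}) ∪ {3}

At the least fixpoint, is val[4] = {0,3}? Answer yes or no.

Worklist (8 pops):
  #1 pop 0: in={0,1,2} → {0,1,2,3,4} (was {1,3}); enqueue []
  #2 pop 1: in={0,1,2,3,4} → {0,1,2,3,4} (was {0,1,2}); enqueue [0]
  #3 pop 2: in={0,1,2,3,4} → {0,2} (was {}); enqueue [1]
  #4 pop 3: in={0,1,2,3,4} → {0,3} (was {}); enqueue []
  #5 pop 4: in={0,1,2,3,4} → {3} (was {}); enqueue [3]
  #6 pop 0: in={0,1,2,3,4} → {0,1,2,3,4} (no change)
  #7 pop 1: in={0,1,2,3,4} → {0,1,2,3,4} (no change)
  #8 pop 3: in={0,1,2,3,4} → {0,3} (no change)

Fixpoint:
  val[0] = {0,1,2,3,4}
  val[1] = {0,1,2,3,4}
  val[2] = {0,2}
  val[3] = {0,3}
  val[4] = {3}

no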